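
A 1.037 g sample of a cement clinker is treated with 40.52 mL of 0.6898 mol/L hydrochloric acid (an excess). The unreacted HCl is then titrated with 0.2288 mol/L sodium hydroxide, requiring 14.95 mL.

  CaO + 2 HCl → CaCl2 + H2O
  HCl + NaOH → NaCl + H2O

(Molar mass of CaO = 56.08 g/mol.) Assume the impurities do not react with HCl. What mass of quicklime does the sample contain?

0.6878 g

n(HCl) added = 0.04052 × 0.6898 = 0.02795 mol
n(NaOH) used in back-titration = 0.01495 × 0.2288 = 3.421 × 10^-3 mol
n(HCl) left over = 3.421 × 10^-3 mol (1:1 ratio)
n(HCl) consumed by analyte = 0.02795 − 3.421 × 10^-3 = 0.02453 mol
From the 1:2 ratio, n(CaO) = 1/2 × 0.02453 = 0.01227 mol
mass of CaO = 0.01227 × 56.08 = 0.6878 g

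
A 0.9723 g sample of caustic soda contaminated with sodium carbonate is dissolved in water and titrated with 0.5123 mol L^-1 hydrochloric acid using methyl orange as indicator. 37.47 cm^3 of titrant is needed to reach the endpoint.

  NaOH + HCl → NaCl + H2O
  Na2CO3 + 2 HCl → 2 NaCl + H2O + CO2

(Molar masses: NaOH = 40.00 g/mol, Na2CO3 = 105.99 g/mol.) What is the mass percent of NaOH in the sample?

n(HCl) = 0.03747 × 0.5123 = 0.01920 mol
Let x = n(NaOH), y = n(Na2CO3).
Titrant: 1x + 2y = 0.01920;  mass: 40.00x + 105.99y = 0.9723
Solving, x = 3.462 × 10^-3 mol, y = 7.867 × 10^-3 mol
mass of NaOH = 3.462 × 10^-3 × 40.00 = 0.1385 g
% NaOH = 0.1385 / 0.9723 × 100 = 14.24 %

14.24 %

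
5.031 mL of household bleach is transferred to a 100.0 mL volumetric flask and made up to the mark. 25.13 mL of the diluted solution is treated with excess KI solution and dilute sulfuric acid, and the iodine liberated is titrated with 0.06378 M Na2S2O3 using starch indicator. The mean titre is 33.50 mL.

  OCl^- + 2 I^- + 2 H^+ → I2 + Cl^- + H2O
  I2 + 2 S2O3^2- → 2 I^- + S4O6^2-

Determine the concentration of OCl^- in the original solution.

n(S2O3^2-) = 0.03350 × 0.06378 = 2.137 × 10^-3 mol
n(I2) = n(S2O3^2-)/2 = 1.068 × 10^-3 mol
n(OCl^-) in the aliquot = 1.068 × 10^-3 mol (1:1 ratio)
[OCl^-]_dilute = 1.068 × 10^-3 / 0.02513 = 0.04251 mol/L
[OCl^-]_original = 0.04251 × 100.0/5.031 = 0.8450 mol/L

0.8450 M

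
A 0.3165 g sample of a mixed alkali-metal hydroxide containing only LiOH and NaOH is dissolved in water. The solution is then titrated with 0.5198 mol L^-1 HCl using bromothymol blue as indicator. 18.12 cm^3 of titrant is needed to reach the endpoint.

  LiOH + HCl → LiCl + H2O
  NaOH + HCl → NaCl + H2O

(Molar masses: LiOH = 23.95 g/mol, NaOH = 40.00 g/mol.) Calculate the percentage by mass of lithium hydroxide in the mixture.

28.41 %

n(HCl) = 0.01812 × 0.5198 = 9.419 × 10^-3 mol
Let x = n(LiOH), y = n(NaOH).
Titrant: 1x + 1y = 9.419 × 10^-3;  mass: 23.95x + 40.00y = 0.3165
Solving, x = 3.754 × 10^-3 mol, y = 5.665 × 10^-3 mol
mass of LiOH = 3.754 × 10^-3 × 23.95 = 0.08991 g
% LiOH = 0.08991 / 0.3165 × 100 = 28.41 %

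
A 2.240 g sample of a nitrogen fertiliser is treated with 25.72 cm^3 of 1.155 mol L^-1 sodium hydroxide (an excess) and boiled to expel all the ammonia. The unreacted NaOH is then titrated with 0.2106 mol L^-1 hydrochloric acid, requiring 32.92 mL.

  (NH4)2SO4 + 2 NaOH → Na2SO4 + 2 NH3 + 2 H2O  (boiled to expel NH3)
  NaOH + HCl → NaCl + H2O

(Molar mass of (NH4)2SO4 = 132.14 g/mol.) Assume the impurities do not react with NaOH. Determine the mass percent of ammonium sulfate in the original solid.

67.17 %

n(NaOH) added = 0.02572 × 1.155 = 0.02971 mol
n(HCl) used in back-titration = 0.03292 × 0.2106 = 6.933 × 10^-3 mol
n(NaOH) left over = 6.933 × 10^-3 mol (1:1 ratio)
n(NaOH) consumed by analyte = 0.02971 − 6.933 × 10^-3 = 0.02277 mol
From the 1:2 ratio, n((NH4)2SO4) = 1/2 × 0.02277 = 0.01139 mol
mass of (NH4)2SO4 = 0.01139 × 132.14 = 1.505 g
% (NH4)2SO4 = 1.505 / 2.240 × 100 = 67.17 %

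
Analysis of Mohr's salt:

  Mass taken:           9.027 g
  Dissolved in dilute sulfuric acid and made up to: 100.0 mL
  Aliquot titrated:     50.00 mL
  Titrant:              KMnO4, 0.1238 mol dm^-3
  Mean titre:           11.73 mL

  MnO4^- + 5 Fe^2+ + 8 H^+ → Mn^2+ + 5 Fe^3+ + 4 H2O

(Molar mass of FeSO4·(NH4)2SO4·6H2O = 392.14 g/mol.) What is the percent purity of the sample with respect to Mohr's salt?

n(KMnO4) per titration = 0.01173 × 0.1238 = 1.452 × 10^-3 mol
From the 5:1 ratio, n(FeSO4·(NH4)2SO4·6H2O) in each aliquot = 5/1 × 1.452 × 10^-3 = 7.261 × 10^-3 mol
n(FeSO4·(NH4)2SO4·6H2O) in the whole flask = 7.261 × 10^-3 × 100.0/50.00 = 0.01452 mol
mass of FeSO4·(NH4)2SO4·6H2O = 0.01452 × 392.14 = 5.695 g
% FeSO4·(NH4)2SO4·6H2O = 5.695 / 9.027 × 100 = 63.08 %

63.08 %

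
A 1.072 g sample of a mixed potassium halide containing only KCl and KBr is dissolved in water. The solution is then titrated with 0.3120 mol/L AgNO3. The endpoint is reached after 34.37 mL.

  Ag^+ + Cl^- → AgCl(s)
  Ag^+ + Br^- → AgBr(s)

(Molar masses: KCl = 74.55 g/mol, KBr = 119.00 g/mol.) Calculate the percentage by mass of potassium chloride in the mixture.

31.93 %

n(AgNO3) = 0.03437 × 0.3120 = 0.01072 mol
Let x = n(KCl), y = n(KBr).
Titrant: 1x + 1y = 0.01072;  mass: 74.55x + 119.00y = 1.072
Solving, x = 4.591 × 10^-3 mol, y = 6.132 × 10^-3 mol
mass of KCl = 4.591 × 10^-3 × 74.55 = 0.3423 g
% KCl = 0.3423 / 1.072 × 100 = 31.93 %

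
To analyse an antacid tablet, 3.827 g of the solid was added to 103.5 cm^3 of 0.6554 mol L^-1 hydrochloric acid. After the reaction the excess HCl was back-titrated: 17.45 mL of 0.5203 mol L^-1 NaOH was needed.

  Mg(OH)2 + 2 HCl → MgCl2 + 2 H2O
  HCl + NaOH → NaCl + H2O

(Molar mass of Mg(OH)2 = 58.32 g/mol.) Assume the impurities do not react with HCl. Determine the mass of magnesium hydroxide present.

n(HCl) added = 0.1035 × 0.6554 = 0.06783 mol
n(NaOH) used in back-titration = 0.01745 × 0.5203 = 9.079 × 10^-3 mol
n(HCl) left over = 9.079 × 10^-3 mol (1:1 ratio)
n(HCl) consumed by analyte = 0.06783 − 9.079 × 10^-3 = 0.05875 mol
From the 1:2 ratio, n(Mg(OH)2) = 1/2 × 0.05875 = 0.02938 mol
mass of Mg(OH)2 = 0.02938 × 58.32 = 1.713 g

1.713 g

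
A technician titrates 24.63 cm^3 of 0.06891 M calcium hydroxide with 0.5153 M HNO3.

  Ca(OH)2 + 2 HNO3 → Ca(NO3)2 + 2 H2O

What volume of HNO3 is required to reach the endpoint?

6.587 mL

n(Ca(OH)2) = 0.02463 L × 0.06891 mol/L = 1.697 × 10^-3 mol
From the 2:1 stoichiometry, n(HNO3) = 2/1 × 1.697 × 10^-3 = 3.395 × 10^-3 mol
V(HNO3) = 3.395 × 10^-3 mol / 0.5153 mol/L = 0.006587 L = 6.587 mL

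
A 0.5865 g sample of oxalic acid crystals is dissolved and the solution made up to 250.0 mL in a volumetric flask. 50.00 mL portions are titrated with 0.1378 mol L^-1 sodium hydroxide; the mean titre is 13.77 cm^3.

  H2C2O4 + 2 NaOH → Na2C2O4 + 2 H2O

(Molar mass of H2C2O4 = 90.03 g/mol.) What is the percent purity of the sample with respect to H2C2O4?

n(NaOH) per titration = 0.01377 × 0.1378 = 1.898 × 10^-3 mol
From the 1:2 ratio, n(H2C2O4) in each aliquot = 1/2 × 1.898 × 10^-3 = 9.488 × 10^-4 mol
n(H2C2O4) in the whole flask = 9.488 × 10^-4 × 250.0/50.00 = 4.744 × 10^-3 mol
mass of H2C2O4 = 4.744 × 10^-3 × 90.03 = 0.4271 g
% H2C2O4 = 0.4271 / 0.5865 × 100 = 72.82 %

72.82 %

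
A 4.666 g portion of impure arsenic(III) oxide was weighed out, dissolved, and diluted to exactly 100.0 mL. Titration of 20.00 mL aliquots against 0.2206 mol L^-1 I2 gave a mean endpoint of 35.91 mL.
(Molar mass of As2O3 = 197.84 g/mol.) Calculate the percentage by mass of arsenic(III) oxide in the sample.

83.97 %

As2O3 + 2 I2 + 2 H2O → As2O5 + 4 HI
n(I2) per titration = 0.03591 × 0.2206 = 7.922 × 10^-3 mol
From the 1:2 ratio, n(As2O3) in each aliquot = 1/2 × 7.922 × 10^-3 = 3.961 × 10^-3 mol
n(As2O3) in the whole flask = 3.961 × 10^-3 × 100.0/20.00 = 0.01980 mol
mass of As2O3 = 0.01980 × 197.84 = 3.918 g
% As2O3 = 3.918 / 4.666 × 100 = 83.97 %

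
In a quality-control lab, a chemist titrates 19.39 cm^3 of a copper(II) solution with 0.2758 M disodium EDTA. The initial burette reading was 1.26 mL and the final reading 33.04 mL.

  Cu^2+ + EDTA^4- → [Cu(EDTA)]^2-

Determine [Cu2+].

n(EDTA) = 0.03178 L × 0.2758 mol/L = 8.765 × 10^-3 mol
n(Cu2+) = 8.765 × 10^-3 mol (1:1 mole ratio)
[Cu2+] = 8.765 × 10^-3 mol / 0.01939 L = 0.4520 mol/L

0.4520 M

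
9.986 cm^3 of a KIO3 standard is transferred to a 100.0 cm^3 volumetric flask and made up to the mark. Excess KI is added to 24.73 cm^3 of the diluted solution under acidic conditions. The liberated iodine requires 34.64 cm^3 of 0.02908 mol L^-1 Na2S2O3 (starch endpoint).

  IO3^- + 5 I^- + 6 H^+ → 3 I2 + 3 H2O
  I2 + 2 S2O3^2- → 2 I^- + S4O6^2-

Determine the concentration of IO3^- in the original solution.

0.06798 mol/L

n(S2O3^2-) = 0.03464 × 0.02908 = 1.007 × 10^-3 mol
n(I2) = n(S2O3^2-)/2 = 5.037 × 10^-4 mol
From the 1:3 ratio, n(IO3^-) in the aliquot = 1/3 × 5.037 × 10^-4 = 1.679 × 10^-4 mol
[IO3^-]_dilute = 1.679 × 10^-4 / 0.02473 = 0.006789 mol/L
[IO3^-]_original = 0.006789 × 100.0/9.986 = 0.06798 mol/L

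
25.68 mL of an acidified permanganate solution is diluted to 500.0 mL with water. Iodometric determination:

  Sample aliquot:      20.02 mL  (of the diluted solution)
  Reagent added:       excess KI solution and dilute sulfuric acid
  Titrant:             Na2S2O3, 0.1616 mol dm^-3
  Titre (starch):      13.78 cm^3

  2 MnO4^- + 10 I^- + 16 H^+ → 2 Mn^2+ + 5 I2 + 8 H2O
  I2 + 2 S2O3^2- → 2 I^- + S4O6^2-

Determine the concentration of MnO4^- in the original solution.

n(S2O3^2-) = 0.01378 × 0.1616 = 2.227 × 10^-3 mol
n(I2) = n(S2O3^2-)/2 = 1.113 × 10^-3 mol
From the 2:5 ratio, n(MnO4^-) in the aliquot = 2/5 × 1.113 × 10^-3 = 4.454 × 10^-4 mol
[MnO4^-]_dilute = 4.454 × 10^-4 / 0.02002 = 0.02225 mol/L
[MnO4^-]_original = 0.02225 × 500.0/25.68 = 0.4331 mol/L

0.4331 mol/L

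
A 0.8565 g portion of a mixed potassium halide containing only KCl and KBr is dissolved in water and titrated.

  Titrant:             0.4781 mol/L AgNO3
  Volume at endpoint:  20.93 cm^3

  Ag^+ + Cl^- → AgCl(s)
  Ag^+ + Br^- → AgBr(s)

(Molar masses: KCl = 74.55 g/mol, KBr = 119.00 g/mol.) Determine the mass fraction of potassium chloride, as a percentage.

65.46 %

n(AgNO3) = 0.02093 × 0.4781 = 0.01001 mol
Let x = n(KCl), y = n(KBr).
Titrant: 1x + 1y = 0.01001;  mass: 74.55x + 119.00y = 0.8565
Solving, x = 7.521 × 10^-3 mol, y = 2.486 × 10^-3 mol
mass of KCl = 7.521 × 10^-3 × 74.55 = 0.5607 g
% KCl = 0.5607 / 0.8565 × 100 = 65.46 %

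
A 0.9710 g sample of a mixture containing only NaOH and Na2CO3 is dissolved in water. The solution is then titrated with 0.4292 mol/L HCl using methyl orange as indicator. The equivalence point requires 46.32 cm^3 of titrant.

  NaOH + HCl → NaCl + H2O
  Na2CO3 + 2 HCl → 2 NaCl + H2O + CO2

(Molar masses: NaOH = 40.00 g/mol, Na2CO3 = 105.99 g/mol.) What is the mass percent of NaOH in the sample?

26.17 %

n(HCl) = 0.04632 × 0.4292 = 0.01988 mol
Let x = n(NaOH), y = n(Na2CO3).
Titrant: 1x + 2y = 0.01988;  mass: 40.00x + 105.99y = 0.9710
Solving, x = 6.354 × 10^-3 mol, y = 6.763 × 10^-3 mol
mass of NaOH = 6.354 × 10^-3 × 40.00 = 0.2542 g
% NaOH = 0.2542 / 0.9710 × 100 = 26.17 %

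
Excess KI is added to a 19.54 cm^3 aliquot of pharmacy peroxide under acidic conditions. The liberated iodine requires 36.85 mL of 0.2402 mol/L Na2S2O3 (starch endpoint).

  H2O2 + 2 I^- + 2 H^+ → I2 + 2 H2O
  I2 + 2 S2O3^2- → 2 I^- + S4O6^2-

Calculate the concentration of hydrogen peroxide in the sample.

n(S2O3^2-) = 0.03685 × 0.2402 = 8.851 × 10^-3 mol
n(I2) = n(S2O3^2-)/2 = 4.426 × 10^-3 mol
n(H2O2) in the aliquot = 4.426 × 10^-3 mol (1:1 ratio)
[H2O2] = 4.426 × 10^-3 / 0.01954 = 0.2265 mol/L

0.2265 mol/L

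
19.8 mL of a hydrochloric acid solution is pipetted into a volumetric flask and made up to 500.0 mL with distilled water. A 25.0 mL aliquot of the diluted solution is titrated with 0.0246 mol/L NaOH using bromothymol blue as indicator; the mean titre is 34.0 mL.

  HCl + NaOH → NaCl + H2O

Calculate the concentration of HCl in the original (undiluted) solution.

n(NaOH) = 0.0340 × 0.0246 = 8.36 × 10^-4 mol
n(HCl) in the aliquot = 8.36 × 10^-4 mol (1:1 ratio)
[HCl]_dilute = 8.36 × 10^-4 / 0.0250 = 0.0335 mol/L
Dilution factor = 500.0 / 19.8 = 25.25
[HCl]_stock = 0.0335 × 25.25 = 0.845 mol/L

0.845 mol/L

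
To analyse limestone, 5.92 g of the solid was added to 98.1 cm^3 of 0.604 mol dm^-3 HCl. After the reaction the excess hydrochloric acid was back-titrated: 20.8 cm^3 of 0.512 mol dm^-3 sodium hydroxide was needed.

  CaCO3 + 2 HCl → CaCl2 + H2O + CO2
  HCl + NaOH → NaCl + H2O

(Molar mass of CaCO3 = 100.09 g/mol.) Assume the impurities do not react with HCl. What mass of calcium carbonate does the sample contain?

2.43 g

n(HCl) added = 0.0981 × 0.604 = 0.0593 mol
n(NaOH) used in back-titration = 0.0208 × 0.512 = 0.0106 mol
n(HCl) left over = 0.0106 mol (1:1 ratio)
n(HCl) consumed by analyte = 0.0593 − 0.0106 = 0.0486 mol
From the 1:2 ratio, n(CaCO3) = 1/2 × 0.0486 = 0.0243 mol
mass of CaCO3 = 0.0243 × 100.09 = 2.43 g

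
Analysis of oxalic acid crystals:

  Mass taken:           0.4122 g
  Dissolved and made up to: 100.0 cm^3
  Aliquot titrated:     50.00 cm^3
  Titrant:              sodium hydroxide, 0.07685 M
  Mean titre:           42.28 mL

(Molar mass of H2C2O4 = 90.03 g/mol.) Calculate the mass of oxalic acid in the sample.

0.2925 g

H2C2O4 + 2 NaOH → Na2C2O4 + 2 H2O
n(NaOH) per titration = 0.04228 × 0.07685 = 3.249 × 10^-3 mol
From the 1:2 ratio, n(H2C2O4) in each aliquot = 1/2 × 3.249 × 10^-3 = 1.625 × 10^-3 mol
n(H2C2O4) in the whole flask = 1.625 × 10^-3 × 100.0/50.00 = 3.249 × 10^-3 mol
mass of H2C2O4 = 3.249 × 10^-3 × 90.03 = 0.2925 g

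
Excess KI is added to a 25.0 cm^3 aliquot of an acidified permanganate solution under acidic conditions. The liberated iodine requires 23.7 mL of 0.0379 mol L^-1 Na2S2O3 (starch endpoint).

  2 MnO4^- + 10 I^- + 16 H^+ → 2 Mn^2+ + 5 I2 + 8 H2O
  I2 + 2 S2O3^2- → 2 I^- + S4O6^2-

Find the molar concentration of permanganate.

0.00719 mol/L

n(S2O3^2-) = 0.0237 × 0.0379 = 8.98 × 10^-4 mol
n(I2) = n(S2O3^2-)/2 = 4.49 × 10^-4 mol
From the 2:5 ratio, n(MnO4^-) in the aliquot = 2/5 × 4.49 × 10^-4 = 1.80 × 10^-4 mol
[MnO4^-] = 1.80 × 10^-4 / 0.0250 = 0.00719 mol/L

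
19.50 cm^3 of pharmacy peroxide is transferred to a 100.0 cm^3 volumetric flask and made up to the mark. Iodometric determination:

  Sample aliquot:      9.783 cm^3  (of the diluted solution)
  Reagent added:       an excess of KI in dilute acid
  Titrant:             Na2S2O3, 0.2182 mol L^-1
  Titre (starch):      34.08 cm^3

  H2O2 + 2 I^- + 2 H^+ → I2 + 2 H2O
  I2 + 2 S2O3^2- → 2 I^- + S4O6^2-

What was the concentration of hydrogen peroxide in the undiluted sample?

1.949 mol/L

n(S2O3^2-) = 0.03408 × 0.2182 = 7.436 × 10^-3 mol
n(I2) = n(S2O3^2-)/2 = 3.718 × 10^-3 mol
n(H2O2) in the aliquot = 3.718 × 10^-3 mol (1:1 ratio)
[H2O2]_dilute = 3.718 × 10^-3 / 0.009783 = 0.3801 mol/L
[H2O2]_original = 0.3801 × 100.0/19.50 = 1.949 mol/L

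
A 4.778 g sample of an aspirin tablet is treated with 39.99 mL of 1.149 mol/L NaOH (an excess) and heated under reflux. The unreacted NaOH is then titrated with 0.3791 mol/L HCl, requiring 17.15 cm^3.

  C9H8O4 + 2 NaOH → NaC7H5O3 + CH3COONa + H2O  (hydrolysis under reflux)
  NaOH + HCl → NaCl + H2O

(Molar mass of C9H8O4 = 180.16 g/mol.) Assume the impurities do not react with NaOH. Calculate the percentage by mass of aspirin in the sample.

74.37 %

n(NaOH) added = 0.03999 × 1.149 = 0.04595 mol
n(HCl) used in back-titration = 0.01715 × 0.3791 = 6.502 × 10^-3 mol
n(NaOH) left over = 6.502 × 10^-3 mol (1:1 ratio)
n(NaOH) consumed by analyte = 0.04595 − 6.502 × 10^-3 = 0.03945 mol
From the 1:2 ratio, n(C9H8O4) = 1/2 × 0.03945 = 0.01972 mol
mass of C9H8O4 = 0.01972 × 180.16 = 3.553 g
% C9H8O4 = 3.553 / 4.778 × 100 = 74.37 %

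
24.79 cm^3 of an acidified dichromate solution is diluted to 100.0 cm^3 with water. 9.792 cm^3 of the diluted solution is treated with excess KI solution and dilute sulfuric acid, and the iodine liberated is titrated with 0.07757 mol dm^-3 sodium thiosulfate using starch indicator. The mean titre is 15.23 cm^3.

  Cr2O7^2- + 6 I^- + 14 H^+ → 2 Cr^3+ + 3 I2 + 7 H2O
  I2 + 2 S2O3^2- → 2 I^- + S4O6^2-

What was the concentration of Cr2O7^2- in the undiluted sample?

0.08111 mol/L

n(S2O3^2-) = 0.01523 × 0.07757 = 1.181 × 10^-3 mol
n(I2) = n(S2O3^2-)/2 = 5.907 × 10^-4 mol
From the 1:3 ratio, n(Cr2O7^2-) in the aliquot = 1/3 × 5.907 × 10^-4 = 1.969 × 10^-4 mol
[Cr2O7^2-]_dilute = 1.969 × 10^-4 / 0.009792 = 0.02011 mol/L
[Cr2O7^2-]_original = 0.02011 × 100.0/24.79 = 0.08111 mol/L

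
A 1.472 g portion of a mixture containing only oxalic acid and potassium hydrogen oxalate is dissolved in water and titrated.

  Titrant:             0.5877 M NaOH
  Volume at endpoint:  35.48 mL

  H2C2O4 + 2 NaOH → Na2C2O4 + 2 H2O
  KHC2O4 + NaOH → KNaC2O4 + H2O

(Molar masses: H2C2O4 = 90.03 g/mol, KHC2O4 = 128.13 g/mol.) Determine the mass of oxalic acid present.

n(NaOH) = 0.03548 × 0.5877 = 0.02085 mol
Let x = n(H2C2O4), y = n(KHC2O4).
Titrant: 2x + 1y = 0.02085;  mass: 90.03x + 128.13y = 1.472
Solving, x = 7.217 × 10^-3 mol, y = 6.417 × 10^-3 mol
mass of H2C2O4 = 7.217 × 10^-3 × 90.03 = 0.6498 g

0.6498 g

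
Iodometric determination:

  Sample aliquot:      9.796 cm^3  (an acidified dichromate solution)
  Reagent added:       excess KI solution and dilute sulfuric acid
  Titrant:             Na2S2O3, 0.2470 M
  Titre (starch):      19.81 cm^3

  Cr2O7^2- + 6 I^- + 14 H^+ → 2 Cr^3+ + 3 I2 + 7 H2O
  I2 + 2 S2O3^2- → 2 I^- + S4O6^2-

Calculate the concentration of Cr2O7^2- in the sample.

0.08325 M

n(S2O3^2-) = 0.01981 × 0.2470 = 4.893 × 10^-3 mol
n(I2) = n(S2O3^2-)/2 = 2.447 × 10^-3 mol
From the 1:3 ratio, n(Cr2O7^2-) in the aliquot = 1/3 × 2.447 × 10^-3 = 8.155 × 10^-4 mol
[Cr2O7^2-] = 8.155 × 10^-4 / 0.009796 = 0.08325 mol/L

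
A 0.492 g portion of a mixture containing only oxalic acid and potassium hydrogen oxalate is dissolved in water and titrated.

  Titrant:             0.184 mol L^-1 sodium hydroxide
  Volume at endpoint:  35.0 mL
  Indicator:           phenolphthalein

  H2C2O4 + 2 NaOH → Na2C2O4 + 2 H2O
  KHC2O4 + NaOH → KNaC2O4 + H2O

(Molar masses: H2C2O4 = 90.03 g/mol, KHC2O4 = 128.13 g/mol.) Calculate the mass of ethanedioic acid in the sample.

0.180 g

n(NaOH) = 0.0350 × 0.184 = 6.44 × 10^-3 mol
Let x = n(H2C2O4), y = n(KHC2O4).
Titrant: 2x + 1y = 6.44 × 10^-3;  mass: 90.03x + 128.13y = 0.492
Solving, x = 2.00 × 10^-3 mol, y = 2.43 × 10^-3 mol
mass of H2C2O4 = 2.00 × 10^-3 × 90.03 = 0.180 g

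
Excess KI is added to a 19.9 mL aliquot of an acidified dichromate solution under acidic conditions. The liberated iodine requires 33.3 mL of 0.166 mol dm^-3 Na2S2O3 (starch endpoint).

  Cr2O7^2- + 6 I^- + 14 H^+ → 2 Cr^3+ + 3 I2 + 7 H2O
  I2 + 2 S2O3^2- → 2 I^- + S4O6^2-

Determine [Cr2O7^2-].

n(S2O3^2-) = 0.0333 × 0.166 = 5.53 × 10^-3 mol
n(I2) = n(S2O3^2-)/2 = 2.76 × 10^-3 mol
From the 1:3 ratio, n(Cr2O7^2-) in the aliquot = 1/3 × 2.76 × 10^-3 = 9.21 × 10^-4 mol
[Cr2O7^2-] = 9.21 × 10^-4 / 0.0199 = 0.0463 mol/L

0.0463 mol/L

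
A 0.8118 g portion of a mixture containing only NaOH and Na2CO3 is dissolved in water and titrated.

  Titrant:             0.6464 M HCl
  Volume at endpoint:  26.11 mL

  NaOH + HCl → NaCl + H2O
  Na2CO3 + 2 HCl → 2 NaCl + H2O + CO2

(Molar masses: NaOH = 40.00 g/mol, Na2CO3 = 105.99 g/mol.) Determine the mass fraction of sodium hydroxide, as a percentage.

n(HCl) = 0.02611 × 0.6464 = 0.01688 mol
Let x = n(NaOH), y = n(Na2CO3).
Titrant: 1x + 2y = 0.01688;  mass: 40.00x + 105.99y = 0.8118
Solving, x = 6.358 × 10^-3 mol, y = 5.260 × 10^-3 mol
mass of NaOH = 6.358 × 10^-3 × 40.00 = 0.2543 g
% NaOH = 0.2543 / 0.8118 × 100 = 31.33 %

31.33 %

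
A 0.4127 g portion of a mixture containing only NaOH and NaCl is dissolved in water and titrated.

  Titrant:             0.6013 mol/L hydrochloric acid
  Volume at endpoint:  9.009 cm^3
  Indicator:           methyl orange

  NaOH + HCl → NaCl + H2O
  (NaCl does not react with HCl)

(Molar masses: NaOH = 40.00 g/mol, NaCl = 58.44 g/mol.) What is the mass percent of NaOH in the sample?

52.50 %

n(HCl) = 0.009009 × 0.6013 = 5.417 × 10^-3 mol
Let x = n(NaOH), y = n(NaCl).
Titrant: 1x = 5.417 × 10^-3;  mass: 40.00x + 58.44y = 0.4127
Solving, x = 5.417 × 10^-3 mol, y = 3.354 × 10^-3 mol
mass of NaOH = 5.417 × 10^-3 × 40.00 = 0.2167 g
% NaOH = 0.2167 / 0.4127 × 100 = 52.50 %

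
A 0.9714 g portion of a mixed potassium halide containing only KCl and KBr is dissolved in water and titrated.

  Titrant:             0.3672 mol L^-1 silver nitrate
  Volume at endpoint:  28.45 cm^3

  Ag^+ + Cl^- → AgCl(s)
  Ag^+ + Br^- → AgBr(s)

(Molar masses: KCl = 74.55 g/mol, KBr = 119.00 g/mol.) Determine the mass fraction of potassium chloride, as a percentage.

n(AgNO3) = 0.02845 × 0.3672 = 0.01045 mol
Let x = n(KCl), y = n(KBr).
Titrant: 1x + 1y = 0.01045;  mass: 74.55x + 119.00y = 0.9714
Solving, x = 6.114 × 10^-3 mol, y = 4.333 × 10^-3 mol
mass of KCl = 6.114 × 10^-3 × 74.55 = 0.4558 g
% KCl = 0.4558 / 0.9714 × 100 = 46.92 %

46.92 %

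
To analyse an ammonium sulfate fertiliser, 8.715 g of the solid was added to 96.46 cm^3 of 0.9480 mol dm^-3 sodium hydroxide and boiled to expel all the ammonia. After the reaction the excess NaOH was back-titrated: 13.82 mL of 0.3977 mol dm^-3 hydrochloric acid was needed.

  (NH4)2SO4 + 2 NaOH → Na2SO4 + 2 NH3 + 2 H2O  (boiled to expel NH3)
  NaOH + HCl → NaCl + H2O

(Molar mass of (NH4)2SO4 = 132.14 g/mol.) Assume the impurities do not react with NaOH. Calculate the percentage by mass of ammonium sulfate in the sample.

65.16 %

n(NaOH) added = 0.09646 × 0.9480 = 0.09144 mol
n(HCl) used in back-titration = 0.01382 × 0.3977 = 5.496 × 10^-3 mol
n(NaOH) left over = 5.496 × 10^-3 mol (1:1 ratio)
n(NaOH) consumed by analyte = 0.09144 − 5.496 × 10^-3 = 0.08595 mol
From the 1:2 ratio, n((NH4)2SO4) = 1/2 × 0.08595 = 0.04297 mol
mass of (NH4)2SO4 = 0.04297 × 132.14 = 5.679 g
% (NH4)2SO4 = 5.679 / 8.715 × 100 = 65.16 %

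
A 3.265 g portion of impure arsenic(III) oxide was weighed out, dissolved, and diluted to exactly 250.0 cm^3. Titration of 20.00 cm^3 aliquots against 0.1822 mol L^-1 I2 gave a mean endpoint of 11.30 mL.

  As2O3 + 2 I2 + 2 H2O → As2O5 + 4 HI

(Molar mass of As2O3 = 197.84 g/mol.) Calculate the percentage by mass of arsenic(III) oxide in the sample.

n(I2) per titration = 0.01130 × 0.1822 = 2.059 × 10^-3 mol
From the 1:2 ratio, n(As2O3) in each aliquot = 1/2 × 2.059 × 10^-3 = 1.029 × 10^-3 mol
n(As2O3) in the whole flask = 1.029 × 10^-3 × 250.0/20.00 = 0.01287 mol
mass of As2O3 = 0.01287 × 197.84 = 2.546 g
% As2O3 = 2.546 / 3.265 × 100 = 77.97 %

77.97 %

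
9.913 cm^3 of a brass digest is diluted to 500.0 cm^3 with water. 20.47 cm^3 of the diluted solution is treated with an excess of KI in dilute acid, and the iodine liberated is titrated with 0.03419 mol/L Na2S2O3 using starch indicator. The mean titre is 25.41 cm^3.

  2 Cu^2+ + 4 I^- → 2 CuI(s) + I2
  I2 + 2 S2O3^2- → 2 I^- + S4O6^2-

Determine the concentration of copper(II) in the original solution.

2.141 mol/L

n(S2O3^2-) = 0.02541 × 0.03419 = 8.688 × 10^-4 mol
n(I2) = n(S2O3^2-)/2 = 4.344 × 10^-4 mol
From the 2:1 ratio, n(Cu2+) in the aliquot = 2/1 × 4.344 × 10^-4 = 8.688 × 10^-4 mol
[Cu2+]_dilute = 8.688 × 10^-4 / 0.02047 = 0.04244 mol/L
[Cu2+]_original = 0.04244 × 500.0/9.913 = 2.141 mol/L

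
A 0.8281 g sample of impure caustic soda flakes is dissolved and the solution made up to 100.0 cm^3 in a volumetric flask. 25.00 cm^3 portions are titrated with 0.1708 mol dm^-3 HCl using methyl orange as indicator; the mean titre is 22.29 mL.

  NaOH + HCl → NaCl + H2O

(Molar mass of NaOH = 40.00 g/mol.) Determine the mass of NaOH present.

0.6091 g

n(HCl) per titration = 0.02229 × 0.1708 = 3.807 × 10^-3 mol
n(NaOH) in each aliquot = 3.807 × 10^-3 mol (1:1 ratio)
n(NaOH) in the whole flask = 3.807 × 10^-3 × 100.0/25.00 = 0.01523 mol
mass of NaOH = 0.01523 × 40.00 = 0.6091 g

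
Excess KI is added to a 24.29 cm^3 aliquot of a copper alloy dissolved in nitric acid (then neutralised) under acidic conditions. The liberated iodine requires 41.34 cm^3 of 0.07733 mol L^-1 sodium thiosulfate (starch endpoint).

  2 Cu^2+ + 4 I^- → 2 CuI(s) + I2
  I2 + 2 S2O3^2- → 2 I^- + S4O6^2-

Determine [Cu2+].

0.1316 mol/L

n(S2O3^2-) = 0.04134 × 0.07733 = 3.197 × 10^-3 mol
n(I2) = n(S2O3^2-)/2 = 1.598 × 10^-3 mol
From the 2:1 ratio, n(Cu2+) in the aliquot = 2/1 × 1.598 × 10^-3 = 3.197 × 10^-3 mol
[Cu2+] = 3.197 × 10^-3 / 0.02429 = 0.1316 mol/L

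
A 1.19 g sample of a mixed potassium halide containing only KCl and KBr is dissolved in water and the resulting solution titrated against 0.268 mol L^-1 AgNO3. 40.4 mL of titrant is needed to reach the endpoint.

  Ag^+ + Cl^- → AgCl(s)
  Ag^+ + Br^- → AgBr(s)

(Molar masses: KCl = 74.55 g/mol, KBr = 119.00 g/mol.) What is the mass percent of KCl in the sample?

n(AgNO3) = 0.0404 × 0.268 = 0.0108 mol
Let x = n(KCl), y = n(KBr).
Titrant: 1x + 1y = 0.0108;  mass: 74.55x + 119.00y = 1.19
Solving, x = 2.21 × 10^-3 mol, y = 8.61 × 10^-3 mol
mass of KCl = 2.21 × 10^-3 × 74.55 = 0.165 g
% KCl = 0.165 / 1.19 × 100 = 13.9 %

13.9 %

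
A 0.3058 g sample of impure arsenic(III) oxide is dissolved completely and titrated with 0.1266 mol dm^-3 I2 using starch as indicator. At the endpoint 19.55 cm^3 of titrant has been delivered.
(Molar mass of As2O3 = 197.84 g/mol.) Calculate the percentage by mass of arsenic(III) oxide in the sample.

As2O3 + 2 I2 + 2 H2O → As2O5 + 4 HI
n(I2) = 0.01955 L × 0.1266 mol/L = 2.475 × 10^-3 mol
From the 1:2 ratio, n(As2O3) = 1/2 × 2.475 × 10^-3 = 1.238 × 10^-3 mol
mass of As2O3 = 1.238 × 10^-3 × 197.84 g/mol = 0.2448 g
% As2O3 = 0.2448 / 0.3058 × 100 = 80.06 %

80.06 %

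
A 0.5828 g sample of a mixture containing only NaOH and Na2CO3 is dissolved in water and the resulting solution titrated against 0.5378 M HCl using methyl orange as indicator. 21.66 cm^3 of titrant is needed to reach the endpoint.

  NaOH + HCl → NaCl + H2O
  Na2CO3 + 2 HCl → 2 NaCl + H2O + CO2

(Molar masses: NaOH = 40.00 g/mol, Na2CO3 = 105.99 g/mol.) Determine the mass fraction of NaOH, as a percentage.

n(HCl) = 0.02166 × 0.5378 = 0.01165 mol
Let x = n(NaOH), y = n(Na2CO3).
Titrant: 1x + 2y = 0.01165;  mass: 40.00x + 105.99y = 0.5828
Solving, x = 2.657 × 10^-3 mol, y = 4.496 × 10^-3 mol
mass of NaOH = 2.657 × 10^-3 × 40.00 = 0.1063 g
% NaOH = 0.1063 / 0.5828 × 100 = 18.23 %

18.23 %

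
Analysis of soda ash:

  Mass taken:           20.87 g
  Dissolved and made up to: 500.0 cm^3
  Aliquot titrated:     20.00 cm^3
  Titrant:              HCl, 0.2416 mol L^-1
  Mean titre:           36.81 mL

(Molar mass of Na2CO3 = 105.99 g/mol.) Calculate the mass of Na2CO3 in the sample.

11.78 g

Na2CO3 + 2 HCl → 2 NaCl + H2O + CO2
n(HCl) per titration = 0.03681 × 0.2416 = 8.893 × 10^-3 mol
From the 1:2 ratio, n(Na2CO3) in each aliquot = 1/2 × 8.893 × 10^-3 = 4.447 × 10^-3 mol
n(Na2CO3) in the whole flask = 4.447 × 10^-3 × 500.0/20.00 = 0.1112 mol
mass of Na2CO3 = 0.1112 × 105.99 = 11.78 g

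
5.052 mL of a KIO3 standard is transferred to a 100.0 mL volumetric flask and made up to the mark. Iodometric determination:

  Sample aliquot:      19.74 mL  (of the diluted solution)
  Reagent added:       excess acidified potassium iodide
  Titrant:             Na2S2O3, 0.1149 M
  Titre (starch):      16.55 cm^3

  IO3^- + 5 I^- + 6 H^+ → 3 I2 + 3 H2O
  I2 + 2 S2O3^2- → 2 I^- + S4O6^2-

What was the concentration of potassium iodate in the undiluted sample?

n(S2O3^2-) = 0.01655 × 0.1149 = 1.902 × 10^-3 mol
n(I2) = n(S2O3^2-)/2 = 9.508 × 10^-4 mol
From the 1:3 ratio, n(IO3^-) in the aliquot = 1/3 × 9.508 × 10^-4 = 3.169 × 10^-4 mol
[IO3^-]_dilute = 3.169 × 10^-4 / 0.01974 = 0.01606 mol/L
[IO3^-]_original = 0.01606 × 100.0/5.052 = 0.3178 mol/L

0.3178 M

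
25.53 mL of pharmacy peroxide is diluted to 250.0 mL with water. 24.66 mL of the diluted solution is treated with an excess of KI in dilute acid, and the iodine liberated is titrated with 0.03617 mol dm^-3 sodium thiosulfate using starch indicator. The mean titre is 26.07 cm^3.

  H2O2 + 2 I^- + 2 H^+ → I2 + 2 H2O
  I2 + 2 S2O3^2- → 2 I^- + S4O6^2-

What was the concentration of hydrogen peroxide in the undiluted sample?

n(S2O3^2-) = 0.02607 × 0.03617 = 9.430 × 10^-4 mol
n(I2) = n(S2O3^2-)/2 = 4.715 × 10^-4 mol
n(H2O2) in the aliquot = 4.715 × 10^-4 mol (1:1 ratio)
[H2O2]_dilute = 4.715 × 10^-4 / 0.02466 = 0.01912 mol/L
[H2O2]_original = 0.01912 × 250.0/25.53 = 0.1872 mol/L

0.1872 mol/L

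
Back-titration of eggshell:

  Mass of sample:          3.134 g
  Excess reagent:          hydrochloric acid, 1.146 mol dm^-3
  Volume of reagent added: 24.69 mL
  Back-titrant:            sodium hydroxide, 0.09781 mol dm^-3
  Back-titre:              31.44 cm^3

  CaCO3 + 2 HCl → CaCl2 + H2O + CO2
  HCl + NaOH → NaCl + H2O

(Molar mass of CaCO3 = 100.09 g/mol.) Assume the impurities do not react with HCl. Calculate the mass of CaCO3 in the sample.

1.262 g

n(HCl) added = 0.02469 × 1.146 = 0.02829 mol
n(NaOH) used in back-titration = 0.03144 × 0.09781 = 3.075 × 10^-3 mol
n(HCl) left over = 3.075 × 10^-3 mol (1:1 ratio)
n(HCl) consumed by analyte = 0.02829 − 3.075 × 10^-3 = 0.02522 mol
From the 1:2 ratio, n(CaCO3) = 1/2 × 0.02522 = 0.01261 mol
mass of CaCO3 = 0.01261 × 100.09 = 1.262 g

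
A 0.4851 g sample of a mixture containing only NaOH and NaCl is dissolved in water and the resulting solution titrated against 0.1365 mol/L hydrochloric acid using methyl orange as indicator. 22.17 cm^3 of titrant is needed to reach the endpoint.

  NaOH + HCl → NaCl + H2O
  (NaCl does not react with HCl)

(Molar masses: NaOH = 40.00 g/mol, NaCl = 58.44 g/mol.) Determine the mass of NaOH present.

0.1210 g

n(HCl) = 0.02217 × 0.1365 = 3.026 × 10^-3 mol
Let x = n(NaOH), y = n(NaCl).
Titrant: 1x = 3.026 × 10^-3;  mass: 40.00x + 58.44y = 0.4851
Solving, x = 3.026 × 10^-3 mol, y = 6.229 × 10^-3 mol
mass of NaOH = 3.026 × 10^-3 × 40.00 = 0.1210 g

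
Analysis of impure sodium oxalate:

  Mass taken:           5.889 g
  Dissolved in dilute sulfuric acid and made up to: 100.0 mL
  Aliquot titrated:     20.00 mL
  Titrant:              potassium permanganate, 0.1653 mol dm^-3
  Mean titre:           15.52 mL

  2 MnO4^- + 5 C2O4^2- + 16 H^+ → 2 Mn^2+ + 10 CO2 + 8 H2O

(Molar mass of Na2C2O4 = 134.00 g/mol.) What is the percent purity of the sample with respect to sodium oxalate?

n(KMnO4) per titration = 0.01552 × 0.1653 = 2.565 × 10^-3 mol
From the 5:2 ratio, n(Na2C2O4) in each aliquot = 5/2 × 2.565 × 10^-3 = 6.414 × 10^-3 mol
n(Na2C2O4) in the whole flask = 6.414 × 10^-3 × 100.0/20.00 = 0.03207 mol
mass of Na2C2O4 = 0.03207 × 134.00 = 4.297 g
% Na2C2O4 = 4.297 / 5.889 × 100 = 72.97 %

72.97 %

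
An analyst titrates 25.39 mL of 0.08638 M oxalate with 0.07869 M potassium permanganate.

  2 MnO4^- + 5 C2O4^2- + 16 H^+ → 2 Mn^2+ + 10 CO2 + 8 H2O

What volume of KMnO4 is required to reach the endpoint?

11.15 mL

n(C2O4^2-) = 0.02539 L × 0.08638 mol/L = 2.193 × 10^-3 mol
From the 2:5 stoichiometry, n(KMnO4) = 2/5 × 2.193 × 10^-3 = 8.773 × 10^-4 mol
V(KMnO4) = 8.773 × 10^-4 mol / 0.07869 mol/L = 0.01115 L = 11.15 mL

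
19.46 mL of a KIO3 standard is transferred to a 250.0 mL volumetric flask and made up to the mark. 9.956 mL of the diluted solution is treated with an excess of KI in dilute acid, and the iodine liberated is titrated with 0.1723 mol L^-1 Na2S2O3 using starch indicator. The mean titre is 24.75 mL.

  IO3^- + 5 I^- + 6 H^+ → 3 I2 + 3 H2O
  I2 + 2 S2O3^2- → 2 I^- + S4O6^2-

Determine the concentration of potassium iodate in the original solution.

0.9171 mol/L

n(S2O3^2-) = 0.02475 × 0.1723 = 4.264 × 10^-3 mol
n(I2) = n(S2O3^2-)/2 = 2.132 × 10^-3 mol
From the 1:3 ratio, n(IO3^-) in the aliquot = 1/3 × 2.132 × 10^-3 = 7.107 × 10^-4 mol
[IO3^-]_dilute = 7.107 × 10^-4 / 0.009956 = 0.07139 mol/L
[IO3^-]_original = 0.07139 × 250.0/19.46 = 0.9171 mol/L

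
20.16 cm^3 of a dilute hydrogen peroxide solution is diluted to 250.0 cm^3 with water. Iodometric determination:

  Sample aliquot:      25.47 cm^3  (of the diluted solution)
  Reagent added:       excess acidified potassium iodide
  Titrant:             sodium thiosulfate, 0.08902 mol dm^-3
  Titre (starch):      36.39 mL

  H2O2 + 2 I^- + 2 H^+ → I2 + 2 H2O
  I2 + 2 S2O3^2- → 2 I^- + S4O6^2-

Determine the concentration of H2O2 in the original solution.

0.7886 mol/L

n(S2O3^2-) = 0.03639 × 0.08902 = 3.239 × 10^-3 mol
n(I2) = n(S2O3^2-)/2 = 1.620 × 10^-3 mol
n(H2O2) in the aliquot = 1.620 × 10^-3 mol (1:1 ratio)
[H2O2]_dilute = 1.620 × 10^-3 / 0.02547 = 0.06359 mol/L
[H2O2]_original = 0.06359 × 250.0/20.16 = 0.7886 mol/L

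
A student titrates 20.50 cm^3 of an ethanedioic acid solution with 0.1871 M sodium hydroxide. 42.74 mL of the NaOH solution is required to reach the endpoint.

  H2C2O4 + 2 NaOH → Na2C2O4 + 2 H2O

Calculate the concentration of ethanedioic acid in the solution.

0.1950 M

n(NaOH) = 0.04274 L × 0.1871 mol/L = 7.997 × 10^-3 mol
From the 1:2 mole ratio, n(H2C2O4) = 1/2 × 7.997 × 10^-3 = 3.998 × 10^-3 mol
[H2C2O4] = 3.998 × 10^-3 mol / 0.02050 L = 0.1950 mol/L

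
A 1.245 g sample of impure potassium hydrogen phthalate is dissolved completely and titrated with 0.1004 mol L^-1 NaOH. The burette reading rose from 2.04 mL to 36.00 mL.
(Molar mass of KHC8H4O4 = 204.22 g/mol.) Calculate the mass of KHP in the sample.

KHC8H4O4 + NaOH → KNaC8H4O4 + H2O
n(NaOH) = 0.03396 L × 0.1004 mol/L = 3.410 × 10^-3 mol
n(KHC8H4O4) = 3.410 × 10^-3 mol (1:1 ratio)
mass of KHC8H4O4 = 3.410 × 10^-3 × 204.22 g/mol = 0.6963 g

0.6963 g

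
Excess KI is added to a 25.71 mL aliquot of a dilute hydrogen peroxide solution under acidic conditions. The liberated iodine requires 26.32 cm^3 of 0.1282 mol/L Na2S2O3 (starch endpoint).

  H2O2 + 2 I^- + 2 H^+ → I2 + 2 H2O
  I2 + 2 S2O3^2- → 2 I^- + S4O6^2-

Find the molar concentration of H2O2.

n(S2O3^2-) = 0.02632 × 0.1282 = 3.374 × 10^-3 mol
n(I2) = n(S2O3^2-)/2 = 1.687 × 10^-3 mol
n(H2O2) in the aliquot = 1.687 × 10^-3 mol (1:1 ratio)
[H2O2] = 1.687 × 10^-3 / 0.02571 = 0.06562 mol/L

0.06562 mol/L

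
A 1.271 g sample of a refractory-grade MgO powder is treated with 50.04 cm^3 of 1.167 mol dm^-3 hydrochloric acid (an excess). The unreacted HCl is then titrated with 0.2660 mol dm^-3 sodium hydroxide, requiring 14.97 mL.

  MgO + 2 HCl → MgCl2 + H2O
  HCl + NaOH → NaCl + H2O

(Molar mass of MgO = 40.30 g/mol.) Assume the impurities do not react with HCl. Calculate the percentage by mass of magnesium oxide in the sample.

n(HCl) added = 0.05004 × 1.167 = 0.05840 mol
n(NaOH) used in back-titration = 0.01497 × 0.2660 = 3.982 × 10^-3 mol
n(HCl) left over = 3.982 × 10^-3 mol (1:1 ratio)
n(HCl) consumed by analyte = 0.05840 − 3.982 × 10^-3 = 0.05441 mol
From the 1:2 ratio, n(MgO) = 1/2 × 0.05441 = 0.02721 mol
mass of MgO = 0.02721 × 40.30 = 1.096 g
% MgO = 1.096 / 1.271 × 100 = 86.27 %

86.27 %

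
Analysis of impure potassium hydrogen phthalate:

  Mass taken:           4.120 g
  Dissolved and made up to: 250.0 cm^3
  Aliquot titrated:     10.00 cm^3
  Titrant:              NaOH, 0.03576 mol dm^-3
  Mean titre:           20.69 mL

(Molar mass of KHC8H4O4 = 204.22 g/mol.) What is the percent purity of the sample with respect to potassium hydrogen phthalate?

KHC8H4O4 + NaOH → KNaC8H4O4 + H2O
n(NaOH) per titration = 0.02069 × 0.03576 = 7.399 × 10^-4 mol
n(KHC8H4O4) in each aliquot = 7.399 × 10^-4 mol (1:1 ratio)
n(KHC8H4O4) in the whole flask = 7.399 × 10^-4 × 250.0/10.00 = 0.01850 mol
mass of KHC8H4O4 = 0.01850 × 204.22 = 3.777 g
% KHC8H4O4 = 3.777 / 4.120 × 100 = 91.69 %

91.69 %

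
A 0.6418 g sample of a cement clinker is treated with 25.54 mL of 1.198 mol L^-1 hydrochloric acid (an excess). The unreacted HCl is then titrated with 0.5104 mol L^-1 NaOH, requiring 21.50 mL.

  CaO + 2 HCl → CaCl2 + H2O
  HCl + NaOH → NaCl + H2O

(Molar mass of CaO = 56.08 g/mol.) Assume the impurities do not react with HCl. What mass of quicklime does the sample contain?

0.5502 g

n(HCl) added = 0.02554 × 1.198 = 0.03060 mol
n(NaOH) used in back-titration = 0.02150 × 0.5104 = 0.01097 mol
n(HCl) left over = 0.01097 mol (1:1 ratio)
n(HCl) consumed by analyte = 0.03060 − 0.01097 = 0.01962 mol
From the 1:2 ratio, n(CaO) = 1/2 × 0.01962 = 9.812 × 10^-3 mol
mass of CaO = 9.812 × 10^-3 × 56.08 = 0.5502 g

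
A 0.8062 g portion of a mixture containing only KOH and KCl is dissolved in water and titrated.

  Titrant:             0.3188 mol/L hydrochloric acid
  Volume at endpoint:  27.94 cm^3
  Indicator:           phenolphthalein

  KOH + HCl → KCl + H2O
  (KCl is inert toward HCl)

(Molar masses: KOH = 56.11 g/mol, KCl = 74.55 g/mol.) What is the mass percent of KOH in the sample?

61.99 %

n(HCl) = 0.02794 × 0.3188 = 8.907 × 10^-3 mol
Let x = n(KOH), y = n(KCl).
Titrant: 1x = 8.907 × 10^-3;  mass: 56.11x + 74.55y = 0.8062
Solving, x = 8.907 × 10^-3 mol, y = 4.110 × 10^-3 mol
mass of KOH = 8.907 × 10^-3 × 56.11 = 0.4998 g
% KOH = 0.4998 / 0.8062 × 100 = 61.99 %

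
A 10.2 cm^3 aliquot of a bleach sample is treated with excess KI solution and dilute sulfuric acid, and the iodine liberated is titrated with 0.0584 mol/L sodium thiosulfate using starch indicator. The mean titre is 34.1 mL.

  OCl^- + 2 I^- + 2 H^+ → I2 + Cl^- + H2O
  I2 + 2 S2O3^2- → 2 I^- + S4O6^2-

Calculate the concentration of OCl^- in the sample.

0.0976 mol/L

n(S2O3^2-) = 0.0341 × 0.0584 = 1.99 × 10^-3 mol
n(I2) = n(S2O3^2-)/2 = 9.96 × 10^-4 mol
n(OCl^-) in the aliquot = 9.96 × 10^-4 mol (1:1 ratio)
[OCl^-] = 9.96 × 10^-4 / 0.0102 = 0.0976 mol/L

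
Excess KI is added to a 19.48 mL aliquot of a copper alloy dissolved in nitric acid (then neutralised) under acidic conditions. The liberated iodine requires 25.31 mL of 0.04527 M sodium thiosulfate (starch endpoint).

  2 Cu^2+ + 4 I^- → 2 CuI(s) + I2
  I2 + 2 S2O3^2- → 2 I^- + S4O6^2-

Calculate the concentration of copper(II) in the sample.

0.05882 M

n(S2O3^2-) = 0.02531 × 0.04527 = 1.146 × 10^-3 mol
n(I2) = n(S2O3^2-)/2 = 5.729 × 10^-4 mol
From the 2:1 ratio, n(Cu2+) in the aliquot = 2/1 × 5.729 × 10^-4 = 1.146 × 10^-3 mol
[Cu2+] = 1.146 × 10^-3 / 0.01948 = 0.05882 mol/L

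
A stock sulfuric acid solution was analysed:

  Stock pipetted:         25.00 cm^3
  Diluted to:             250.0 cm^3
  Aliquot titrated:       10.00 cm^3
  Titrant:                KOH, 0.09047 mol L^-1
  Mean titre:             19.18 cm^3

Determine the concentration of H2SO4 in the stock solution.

0.8676 mol/L

H2SO4 + 2 KOH → K2SO4 + 2 H2O
n(KOH) = 0.01918 × 0.09047 = 1.735 × 10^-3 mol
From the 1:2 ratio, n(H2SO4) in the aliquot = 1/2 × 1.735 × 10^-3 = 8.676 × 10^-4 mol
[H2SO4]_dilute = 8.676 × 10^-4 / 0.01000 = 0.08676 mol/L
Dilution factor = 250.0 / 25.00 = 10.00
[H2SO4]_stock = 0.08676 × 10.00 = 0.8676 mol/L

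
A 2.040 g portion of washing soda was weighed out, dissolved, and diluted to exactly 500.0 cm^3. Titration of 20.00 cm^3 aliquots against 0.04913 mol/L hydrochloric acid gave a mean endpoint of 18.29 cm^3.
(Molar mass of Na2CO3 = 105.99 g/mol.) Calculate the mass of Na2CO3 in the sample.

Na2CO3 + 2 HCl → 2 NaCl + H2O + CO2
n(HCl) per titration = 0.01829 × 0.04913 = 8.986 × 10^-4 mol
From the 1:2 ratio, n(Na2CO3) in each aliquot = 1/2 × 8.986 × 10^-4 = 4.493 × 10^-4 mol
n(Na2CO3) in the whole flask = 4.493 × 10^-4 × 500.0/20.00 = 0.01123 mol
mass of Na2CO3 = 0.01123 × 105.99 = 1.191 g

1.191 g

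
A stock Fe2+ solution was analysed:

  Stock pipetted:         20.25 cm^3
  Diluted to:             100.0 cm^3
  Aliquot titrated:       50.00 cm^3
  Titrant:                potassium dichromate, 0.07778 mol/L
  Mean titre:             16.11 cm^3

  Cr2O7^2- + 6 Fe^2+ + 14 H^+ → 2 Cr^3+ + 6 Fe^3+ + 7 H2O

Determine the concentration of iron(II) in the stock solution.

n(K2Cr2O7) = 0.01611 × 0.07778 = 1.253 × 10^-3 mol
From the 6:1 ratio, n(Fe2+) in the aliquot = 6/1 × 1.253 × 10^-3 = 7.518 × 10^-3 mol
[Fe2+]_dilute = 7.518 × 10^-3 / 0.05000 = 0.1504 mol/L
Dilution factor = 100.0 / 20.25 = 4.938
[Fe2+]_stock = 0.1504 × 4.938 = 0.7425 mol/L

0.7425 mol/L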